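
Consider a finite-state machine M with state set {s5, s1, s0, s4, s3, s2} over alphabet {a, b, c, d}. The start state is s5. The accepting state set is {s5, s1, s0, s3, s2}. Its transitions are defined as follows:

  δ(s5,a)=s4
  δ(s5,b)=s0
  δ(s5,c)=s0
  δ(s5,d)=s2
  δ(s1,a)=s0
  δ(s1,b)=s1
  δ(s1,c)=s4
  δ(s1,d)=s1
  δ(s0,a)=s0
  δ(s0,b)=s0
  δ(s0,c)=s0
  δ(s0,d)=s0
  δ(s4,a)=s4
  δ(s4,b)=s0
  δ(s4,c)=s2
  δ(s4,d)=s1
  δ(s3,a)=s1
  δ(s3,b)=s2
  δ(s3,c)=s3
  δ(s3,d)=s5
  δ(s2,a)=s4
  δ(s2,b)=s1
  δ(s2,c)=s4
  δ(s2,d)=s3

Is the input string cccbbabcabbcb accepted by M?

Yes

start at s5
read 'c': s5 → s0
read 'c': s0 → s0
read 'c': s0 → s0
read 'b': s0 → s0
read 'b': s0 → s0
read 'a': s0 → s0
read 'b': s0 → s0
read 'c': s0 → s0
read 'a': s0 → s0
read 'b': s0 → s0
read 'b': s0 → s0
read 'c': s0 → s0
read 'b': s0 → s0
End state s0 is accepting.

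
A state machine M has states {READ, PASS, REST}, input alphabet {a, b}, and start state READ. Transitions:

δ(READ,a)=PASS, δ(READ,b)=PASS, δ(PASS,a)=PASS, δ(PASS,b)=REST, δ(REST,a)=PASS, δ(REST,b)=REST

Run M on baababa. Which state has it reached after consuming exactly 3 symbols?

PASS

READ → PASS → PASS → PASS
After 3 symbols: PASS.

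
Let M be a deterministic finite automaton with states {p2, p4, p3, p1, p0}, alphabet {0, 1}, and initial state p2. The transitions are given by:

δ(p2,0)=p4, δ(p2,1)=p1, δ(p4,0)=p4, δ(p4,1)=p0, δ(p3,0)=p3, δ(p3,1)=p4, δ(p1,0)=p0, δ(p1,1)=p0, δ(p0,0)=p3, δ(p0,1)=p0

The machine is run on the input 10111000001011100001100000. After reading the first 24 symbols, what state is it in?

start at p2
read '1': p2 → p1
read '0': p1 → p0
read '1': p0 → p0
read '1': p0 → p0
read '1': p0 → p0
read '0': p0 → p3
read '0': p3 → p3
read '0': p3 → p3
read '0': p3 → p3
read '0': p3 → p3
read '1': p3 → p4
read '0': p4 → p4
read '1': p4 → p0
read '1': p0 → p0
read '1': p0 → p0
read '0': p0 → p3
read '0': p3 → p3
read '0': p3 → p3
read '0': p3 → p3
read '1': p3 → p4
read '1': p4 → p0
read '0': p0 → p3
read '0': p3 → p3
read '0': p3 → p3
After 24 symbols: p3.

p3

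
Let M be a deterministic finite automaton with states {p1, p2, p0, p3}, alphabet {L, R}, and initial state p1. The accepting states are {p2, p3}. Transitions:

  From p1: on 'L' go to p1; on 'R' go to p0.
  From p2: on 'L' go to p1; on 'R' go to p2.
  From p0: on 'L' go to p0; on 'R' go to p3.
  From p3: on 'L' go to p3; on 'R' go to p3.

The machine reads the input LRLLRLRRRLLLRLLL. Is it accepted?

Trace: p1 -L-> p1 -R-> p0 -L-> p0 -L-> p0 -R-> p3 -L-> p3 -R-> p3 -R-> p3 -R-> p3 -L-> p3 -L-> p3 -L-> p3 -R-> p3 -L-> p3 -L-> p3 -L-> p3
End state p3 is accepting.

Yes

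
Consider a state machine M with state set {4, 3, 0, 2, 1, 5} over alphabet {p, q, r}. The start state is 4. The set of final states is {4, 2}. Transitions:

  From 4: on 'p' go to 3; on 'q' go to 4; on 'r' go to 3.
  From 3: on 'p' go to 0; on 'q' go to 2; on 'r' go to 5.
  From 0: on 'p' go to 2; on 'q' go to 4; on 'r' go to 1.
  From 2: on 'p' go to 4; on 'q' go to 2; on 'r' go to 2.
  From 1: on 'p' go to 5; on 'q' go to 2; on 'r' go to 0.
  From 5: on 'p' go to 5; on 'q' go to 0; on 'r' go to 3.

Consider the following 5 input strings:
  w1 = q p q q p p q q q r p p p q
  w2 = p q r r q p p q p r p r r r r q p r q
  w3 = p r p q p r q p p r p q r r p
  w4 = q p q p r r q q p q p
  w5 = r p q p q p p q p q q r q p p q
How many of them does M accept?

4

w1:
  start at 4
  read 'q': 4 → 4
  read 'p': 4 → 3
  read 'q': 3 → 2
  read 'q': 2 → 2
  read 'p': 2 → 4
  read 'p': 4 → 3
  read 'q': 3 → 2
  read 'q': 2 → 2
  read 'q': 2 → 2
  read 'r': 2 → 2
  read 'p': 2 → 4
  read 'p': 4 → 3
  read 'p': 3 → 0
  read 'q': 0 → 4
  end 4, accepted
w2:
  start at 4
  read 'p': 4 → 3
  read 'q': 3 → 2
  read 'r': 2 → 2
  read 'r': 2 → 2
  read 'q': 2 → 2
  read 'p': 2 → 4
  read 'p': 4 → 3
  read 'q': 3 → 2
  read 'p': 2 → 4
  read 'r': 4 → 3
  read 'p': 3 → 0
  read 'r': 0 → 1
  read 'r': 1 → 0
  read 'r': 0 → 1
  read 'r': 1 → 0
  read 'q': 0 → 4
  read 'p': 4 → 3
  read 'r': 3 → 5
  read 'q': 5 → 0
  end 0, rejected
w3:
  start at 4
  read 'p': 4 → 3
  read 'r': 3 → 5
  read 'p': 5 → 5
  read 'q': 5 → 0
  read 'p': 0 → 2
  read 'r': 2 → 2
  read 'q': 2 → 2
  read 'p': 2 → 4
  read 'p': 4 → 3
  read 'r': 3 → 5
  read 'p': 5 → 5
  read 'q': 5 → 0
  read 'r': 0 → 1
  read 'r': 1 → 0
  read 'p': 0 → 2
  end 2, accepted
w4:
  start at 4
  read 'q': 4 → 4
  read 'p': 4 → 3
  read 'q': 3 → 2
  read 'p': 2 → 4
  read 'r': 4 → 3
  read 'r': 3 → 5
  read 'q': 5 → 0
  read 'q': 0 → 4
  read 'p': 4 → 3
  read 'q': 3 → 2
  read 'p': 2 → 4
  end 4, accepted
w5:
  start at 4
  read 'r': 4 → 3
  read 'p': 3 → 0
  read 'q': 0 → 4
  read 'p': 4 → 3
  read 'q': 3 → 2
  read 'p': 2 → 4
  read 'p': 4 → 3
  read 'q': 3 → 2
  read 'p': 2 → 4
  read 'q': 4 → 4
  read 'q': 4 → 4
  read 'r': 4 → 3
  read 'q': 3 → 2
  read 'p': 2 → 4
  read 'p': 4 → 3
  read 'q': 3 → 2
  end 2, accepted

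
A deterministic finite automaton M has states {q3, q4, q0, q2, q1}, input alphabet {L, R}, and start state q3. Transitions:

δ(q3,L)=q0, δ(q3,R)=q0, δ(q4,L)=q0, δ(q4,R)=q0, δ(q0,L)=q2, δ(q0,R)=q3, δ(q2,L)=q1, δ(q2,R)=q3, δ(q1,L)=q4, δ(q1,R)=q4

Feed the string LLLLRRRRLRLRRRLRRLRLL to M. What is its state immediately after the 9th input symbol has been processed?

q0

Trace: q3 -L-> q0 -L-> q2 -L-> q1 -L-> q4 -R-> q0 -R-> q3 -R-> q0 -R-> q3 -L-> q0
After 9 symbols: q0.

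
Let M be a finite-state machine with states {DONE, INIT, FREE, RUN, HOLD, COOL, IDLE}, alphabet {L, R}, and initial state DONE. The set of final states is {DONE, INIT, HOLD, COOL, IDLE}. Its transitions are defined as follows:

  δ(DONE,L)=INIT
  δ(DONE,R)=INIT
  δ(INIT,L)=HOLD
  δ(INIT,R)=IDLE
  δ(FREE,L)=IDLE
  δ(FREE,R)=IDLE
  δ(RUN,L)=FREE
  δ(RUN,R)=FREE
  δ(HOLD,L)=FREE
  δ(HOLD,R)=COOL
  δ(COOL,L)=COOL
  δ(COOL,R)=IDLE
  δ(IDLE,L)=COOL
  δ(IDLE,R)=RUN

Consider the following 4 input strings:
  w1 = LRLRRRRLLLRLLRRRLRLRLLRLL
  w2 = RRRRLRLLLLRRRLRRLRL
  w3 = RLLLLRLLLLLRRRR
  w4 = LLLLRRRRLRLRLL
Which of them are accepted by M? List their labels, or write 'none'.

w1, w3, w4

w1: Trace: DONE -L-> INIT -R-> IDLE -L-> COOL -R-> IDLE -R-> RUN -R-> FREE -R-> IDLE -L-> COOL -L-> COOL -L-> COOL -R-> IDLE -L-> COOL -L-> COOL -R-> IDLE -R-> RUN -R-> FREE -L-> IDLE -R-> RUN -L-> FREE -R-> IDLE -L-> COOL -L-> COOL -R-> IDLE -L-> COOL -L-> COOL  → end COOL, accepted
w2: Trace: DONE -R-> INIT -R-> IDLE -R-> RUN -R-> FREE -L-> IDLE -R-> RUN -L-> FREE -L-> IDLE -L-> COOL -L-> COOL -R-> IDLE -R-> RUN -R-> FREE -L-> IDLE -R-> RUN -R-> FREE -L-> IDLE -R-> RUN -L-> FREE  → end FREE, rejected
w3: Trace: DONE -R-> INIT -L-> HOLD -L-> FREE -L-> IDLE -L-> COOL -R-> IDLE -L-> COOL -L-> COOL -L-> COOL -L-> COOL -L-> COOL -R-> IDLE -R-> RUN -R-> FREE -R-> IDLE  → end IDLE, accepted
w4: Trace: DONE -L-> INIT -L-> HOLD -L-> FREE -L-> IDLE -R-> RUN -R-> FREE -R-> IDLE -R-> RUN -L-> FREE -R-> IDLE -L-> COOL -R-> IDLE -L-> COOL -L-> COOL  → end COOL, accepted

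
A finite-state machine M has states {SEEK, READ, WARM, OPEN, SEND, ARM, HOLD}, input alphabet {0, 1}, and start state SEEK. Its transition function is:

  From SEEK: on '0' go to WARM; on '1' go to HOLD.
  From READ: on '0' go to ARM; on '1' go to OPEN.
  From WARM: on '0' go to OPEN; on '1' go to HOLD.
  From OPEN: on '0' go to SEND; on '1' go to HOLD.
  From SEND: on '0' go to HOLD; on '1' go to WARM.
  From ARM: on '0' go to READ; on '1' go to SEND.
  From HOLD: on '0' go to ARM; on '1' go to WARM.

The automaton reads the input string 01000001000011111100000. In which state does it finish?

READ

Trace: SEEK -0-> WARM -1-> HOLD -0-> ARM -0-> READ -0-> ARM -0-> READ -0-> ARM -1-> SEND -0-> HOLD -0-> ARM -0-> READ -0-> ARM -1-> SEND -1-> WARM -1-> HOLD -1-> WARM -1-> HOLD -1-> WARM -0-> OPEN -0-> SEND -0-> HOLD -0-> ARM -0-> READ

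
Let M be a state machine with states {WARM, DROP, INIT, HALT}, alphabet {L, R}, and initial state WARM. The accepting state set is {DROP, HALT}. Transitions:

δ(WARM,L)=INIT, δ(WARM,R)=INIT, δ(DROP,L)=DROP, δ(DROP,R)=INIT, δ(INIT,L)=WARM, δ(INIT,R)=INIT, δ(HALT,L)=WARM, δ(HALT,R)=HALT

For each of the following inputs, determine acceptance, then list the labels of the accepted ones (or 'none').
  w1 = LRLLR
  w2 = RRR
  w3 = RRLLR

w1: WARM → INIT → INIT → WARM → INIT → INIT  → end INIT, rejected
w2: WARM → INIT → INIT → INIT  → end INIT, rejected
w3: WARM → INIT → INIT → WARM → INIT → INIT  → end INIT, rejected

none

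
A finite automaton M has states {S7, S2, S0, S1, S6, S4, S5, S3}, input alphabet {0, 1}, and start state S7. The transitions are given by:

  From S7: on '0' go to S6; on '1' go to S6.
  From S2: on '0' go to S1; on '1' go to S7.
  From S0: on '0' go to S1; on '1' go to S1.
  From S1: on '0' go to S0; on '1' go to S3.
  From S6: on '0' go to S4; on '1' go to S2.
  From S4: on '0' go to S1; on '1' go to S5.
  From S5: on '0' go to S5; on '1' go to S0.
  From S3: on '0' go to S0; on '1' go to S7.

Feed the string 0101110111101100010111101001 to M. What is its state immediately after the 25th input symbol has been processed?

S5

Trace: S7 -0-> S6 -1-> S2 -0-> S1 -1-> S3 -1-> S7 -1-> S6 -0-> S4 -1-> S5 -1-> S0 -1-> S1 -1-> S3 -0-> S0 -1-> S1 -1-> S3 -0-> S0 -0-> S1 -0-> S0 -1-> S1 -0-> S0 -1-> S1 -1-> S3 -1-> S7 -1-> S6 -0-> S4 -1-> S5
After 25 symbols: S5.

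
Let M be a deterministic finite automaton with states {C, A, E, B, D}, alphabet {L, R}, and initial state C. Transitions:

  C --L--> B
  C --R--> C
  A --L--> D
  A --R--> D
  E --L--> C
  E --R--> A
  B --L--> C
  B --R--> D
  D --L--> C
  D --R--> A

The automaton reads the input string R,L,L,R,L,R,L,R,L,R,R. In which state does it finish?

C → C → B → C → C → B → D → C → C → B → D → A

A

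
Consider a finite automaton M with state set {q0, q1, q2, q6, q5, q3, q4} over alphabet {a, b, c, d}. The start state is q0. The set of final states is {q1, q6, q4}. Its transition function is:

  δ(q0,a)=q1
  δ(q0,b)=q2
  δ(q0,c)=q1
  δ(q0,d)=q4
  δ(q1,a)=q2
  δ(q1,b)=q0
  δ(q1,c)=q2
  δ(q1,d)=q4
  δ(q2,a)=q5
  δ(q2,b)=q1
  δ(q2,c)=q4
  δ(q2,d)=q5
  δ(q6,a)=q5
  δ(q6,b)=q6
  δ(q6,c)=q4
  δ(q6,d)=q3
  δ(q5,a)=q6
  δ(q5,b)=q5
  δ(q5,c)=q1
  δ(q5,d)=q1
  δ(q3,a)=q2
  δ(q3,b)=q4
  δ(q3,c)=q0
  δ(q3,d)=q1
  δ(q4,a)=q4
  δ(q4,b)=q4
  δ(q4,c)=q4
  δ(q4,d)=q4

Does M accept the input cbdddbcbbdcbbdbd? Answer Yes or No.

Yes

start at q0
read 'c': q0 → q1
read 'b': q1 → q0
read 'd': q0 → q4
read 'd': q4 → q4
read 'd': q4 → q4
read 'b': q4 → q4
read 'c': q4 → q4
read 'b': q4 → q4
read 'b': q4 → q4
read 'd': q4 → q4
read 'c': q4 → q4
read 'b': q4 → q4
read 'b': q4 → q4
read 'd': q4 → q4
read 'b': q4 → q4
read 'd': q4 → q4
End state q4 is accepting.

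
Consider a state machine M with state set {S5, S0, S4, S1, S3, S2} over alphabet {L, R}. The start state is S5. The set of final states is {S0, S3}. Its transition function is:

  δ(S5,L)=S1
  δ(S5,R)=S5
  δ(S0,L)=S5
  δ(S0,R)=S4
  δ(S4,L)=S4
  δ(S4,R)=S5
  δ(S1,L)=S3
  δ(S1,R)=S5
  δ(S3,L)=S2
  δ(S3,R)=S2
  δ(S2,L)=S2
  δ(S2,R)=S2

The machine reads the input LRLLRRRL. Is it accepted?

No

start at S5
read 'L': S5 → S1
read 'R': S1 → S5
read 'L': S5 → S1
read 'L': S1 → S3
read 'R': S3 → S2
read 'R': S2 → S2
read 'R': S2 → S2
read 'L': S2 → S2
End state S2 is not accepting.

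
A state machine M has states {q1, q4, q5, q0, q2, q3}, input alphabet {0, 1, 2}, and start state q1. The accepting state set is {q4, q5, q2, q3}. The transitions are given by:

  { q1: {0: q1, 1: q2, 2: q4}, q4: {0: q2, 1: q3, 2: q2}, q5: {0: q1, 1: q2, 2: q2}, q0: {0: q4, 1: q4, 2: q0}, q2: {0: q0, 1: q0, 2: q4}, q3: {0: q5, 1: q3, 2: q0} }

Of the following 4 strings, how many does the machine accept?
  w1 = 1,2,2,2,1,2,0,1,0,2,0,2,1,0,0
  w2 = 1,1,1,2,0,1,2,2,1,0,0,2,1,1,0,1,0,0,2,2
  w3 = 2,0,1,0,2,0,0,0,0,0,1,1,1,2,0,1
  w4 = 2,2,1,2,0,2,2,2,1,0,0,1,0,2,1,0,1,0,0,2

w1: q1 → q2 → q4 → q2 → q4 → q3 → q0 → q4 → q3 → q5 → q2 → q0 → q0 → q4 → q2 → q0  → end q0, rejected
w2: q1 → q2 → q0 → q4 → q2 → q0 → q4 → q2 → q4 → q3 → q5 → q1 → q4 → q3 → q3 → q5 → q2 → q0 → q4 → q2 → q4  → end q4, accepted
w3: q1 → q4 → q2 → q0 → q4 → q2 → q0 → q4 → q2 → q0 → q4 → q3 → q3 → q3 → q0 → q4 → q3  → end q3, accepted
w4: q1 → q4 → q2 → q0 → q0 → q4 → q2 → q4 → q2 → q0 → q4 → q2 → q0 → q4 → q2 → q0 → q4 → q3 → q5 → q1 → q4  → end q4, accepted

3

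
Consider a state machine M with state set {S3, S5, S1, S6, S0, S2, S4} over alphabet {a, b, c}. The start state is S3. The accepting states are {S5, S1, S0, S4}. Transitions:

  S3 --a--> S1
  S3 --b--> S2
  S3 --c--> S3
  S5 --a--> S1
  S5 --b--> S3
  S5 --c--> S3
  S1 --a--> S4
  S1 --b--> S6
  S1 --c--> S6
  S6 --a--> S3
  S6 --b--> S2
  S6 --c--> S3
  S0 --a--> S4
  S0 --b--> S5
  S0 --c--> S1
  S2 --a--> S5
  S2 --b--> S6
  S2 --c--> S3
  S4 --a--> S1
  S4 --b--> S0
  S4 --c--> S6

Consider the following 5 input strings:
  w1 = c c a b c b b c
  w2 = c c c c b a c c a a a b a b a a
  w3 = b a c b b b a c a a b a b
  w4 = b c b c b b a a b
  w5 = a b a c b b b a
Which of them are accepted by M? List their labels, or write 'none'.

w2, w3, w5

w1: S3 → S3 → S3 → S1 → S6 → S3 → S2 → S6 → S3  → end S3, rejected
w2: S3 → S3 → S3 → S3 → S3 → S2 → S5 → S3 → S3 → S1 → S4 → S1 → S6 → S3 → S2 → S5 → S1  → end S1, accepted
w3: S3 → S2 → S5 → S3 → S2 → S6 → S2 → S5 → S3 → S1 → S4 → S0 → S4 → S0  → end S0, accepted
w4: S3 → S2 → S3 → S2 → S3 → S2 → S6 → S3 → S1 → S6  → end S6, rejected
w5: S3 → S1 → S6 → S3 → S3 → S2 → S6 → S2 → S5  → end S5, accepted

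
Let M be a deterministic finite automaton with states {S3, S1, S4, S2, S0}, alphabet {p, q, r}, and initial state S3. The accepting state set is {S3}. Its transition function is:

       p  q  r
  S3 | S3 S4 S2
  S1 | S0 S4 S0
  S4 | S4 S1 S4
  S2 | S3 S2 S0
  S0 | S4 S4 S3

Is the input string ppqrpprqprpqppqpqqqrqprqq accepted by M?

No

S3 → S3 → S3 → S4 → S4 → S4 → S4 → S4 → S1 → S0 → S3 → S3 → S4 → S4 → S4 → S1 → S0 → S4 → S1 → S4 → S4 → S1 → S0 → S3 → S4 → S1
End state S1 is not accepting.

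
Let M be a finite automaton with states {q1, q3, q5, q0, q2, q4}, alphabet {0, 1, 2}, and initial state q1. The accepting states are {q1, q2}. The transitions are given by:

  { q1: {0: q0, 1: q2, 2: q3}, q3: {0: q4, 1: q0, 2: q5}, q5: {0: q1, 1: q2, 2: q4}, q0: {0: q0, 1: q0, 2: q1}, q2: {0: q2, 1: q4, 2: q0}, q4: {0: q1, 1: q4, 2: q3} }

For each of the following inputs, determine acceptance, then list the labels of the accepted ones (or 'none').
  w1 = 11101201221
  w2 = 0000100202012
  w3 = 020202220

w2, w3

w1: q1 → q2 → q4 → q4 → q1 → q2 → q0 → q0 → q0 → q1 → q3 → q0  → end q0, rejected
w2: q1 → q0 → q0 → q0 → q0 → q0 → q0 → q0 → q1 → q0 → q1 → q0 → q0 → q1  → end q1, accepted
w3: q1 → q0 → q1 → q0 → q1 → q0 → q1 → q3 → q5 → q1  → end q1, accepted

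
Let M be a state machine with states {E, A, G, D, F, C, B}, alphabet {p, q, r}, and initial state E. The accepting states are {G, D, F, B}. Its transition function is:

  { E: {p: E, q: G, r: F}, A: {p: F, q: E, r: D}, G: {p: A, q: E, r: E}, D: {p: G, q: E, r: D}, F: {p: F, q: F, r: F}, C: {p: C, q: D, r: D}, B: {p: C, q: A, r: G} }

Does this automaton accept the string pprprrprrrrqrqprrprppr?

Yes

Trace: E -p-> E -p-> E -r-> F -p-> F -r-> F -r-> F -p-> F -r-> F -r-> F -r-> F -r-> F -q-> F -r-> F -q-> F -p-> F -r-> F -r-> F -p-> F -r-> F -p-> F -p-> F -r-> F
End state F is accepting.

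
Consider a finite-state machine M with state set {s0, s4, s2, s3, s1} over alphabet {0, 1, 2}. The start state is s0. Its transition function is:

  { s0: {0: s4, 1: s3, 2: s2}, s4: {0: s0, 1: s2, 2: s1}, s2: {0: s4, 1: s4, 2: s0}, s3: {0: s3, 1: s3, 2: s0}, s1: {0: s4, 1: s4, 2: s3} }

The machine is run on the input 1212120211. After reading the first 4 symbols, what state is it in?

s0

Trace: s0 -1-> s3 -2-> s0 -1-> s3 -2-> s0
After 4 symbols: s0.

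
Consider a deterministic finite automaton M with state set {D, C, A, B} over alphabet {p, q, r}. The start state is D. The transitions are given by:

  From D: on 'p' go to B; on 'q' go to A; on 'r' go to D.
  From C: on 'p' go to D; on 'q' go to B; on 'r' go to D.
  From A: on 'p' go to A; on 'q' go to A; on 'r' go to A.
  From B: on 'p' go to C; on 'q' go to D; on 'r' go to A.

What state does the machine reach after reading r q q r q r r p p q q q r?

A

D → D → A → A → A → A → A → A → A → A → A → A → A → A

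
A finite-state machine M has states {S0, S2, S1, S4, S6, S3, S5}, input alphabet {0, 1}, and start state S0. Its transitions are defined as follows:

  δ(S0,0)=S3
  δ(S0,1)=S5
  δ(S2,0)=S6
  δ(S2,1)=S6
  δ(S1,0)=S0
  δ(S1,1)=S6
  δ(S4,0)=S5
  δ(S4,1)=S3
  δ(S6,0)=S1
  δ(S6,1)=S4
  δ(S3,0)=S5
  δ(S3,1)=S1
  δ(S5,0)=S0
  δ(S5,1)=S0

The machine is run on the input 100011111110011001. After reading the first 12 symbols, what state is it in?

S3

Trace: S0 -1-> S5 -0-> S0 -0-> S3 -0-> S5 -1-> S0 -1-> S5 -1-> S0 -1-> S5 -1-> S0 -1-> S5 -1-> S0 -0-> S3
After 12 symbols: S3.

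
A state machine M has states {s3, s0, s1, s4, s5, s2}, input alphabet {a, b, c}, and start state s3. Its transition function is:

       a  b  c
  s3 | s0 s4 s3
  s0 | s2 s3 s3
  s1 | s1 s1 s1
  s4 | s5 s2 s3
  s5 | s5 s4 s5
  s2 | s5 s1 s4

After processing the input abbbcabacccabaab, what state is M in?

start at s3
read 'a': s3 → s0
read 'b': s0 → s3
read 'b': s3 → s4
read 'b': s4 → s2
read 'c': s2 → s4
read 'a': s4 → s5
read 'b': s5 → s4
read 'a': s4 → s5
read 'c': s5 → s5
read 'c': s5 → s5
read 'c': s5 → s5
read 'a': s5 → s5
read 'b': s5 → s4
read 'a': s4 → s5
read 'a': s5 → s5
read 'b': s5 → s4

s4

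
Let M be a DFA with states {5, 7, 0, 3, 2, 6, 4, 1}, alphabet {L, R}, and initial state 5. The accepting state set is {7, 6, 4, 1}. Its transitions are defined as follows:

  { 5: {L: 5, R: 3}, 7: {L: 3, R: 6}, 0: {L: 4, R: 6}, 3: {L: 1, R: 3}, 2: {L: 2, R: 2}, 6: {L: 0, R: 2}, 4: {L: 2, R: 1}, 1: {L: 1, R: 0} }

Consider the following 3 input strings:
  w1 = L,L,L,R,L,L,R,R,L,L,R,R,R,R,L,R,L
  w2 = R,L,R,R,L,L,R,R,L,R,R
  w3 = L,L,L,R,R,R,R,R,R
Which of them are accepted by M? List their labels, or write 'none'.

w1: Trace: 5 -L-> 5 -L-> 5 -L-> 5 -R-> 3 -L-> 1 -L-> 1 -R-> 0 -R-> 6 -L-> 0 -L-> 4 -R-> 1 -R-> 0 -R-> 6 -R-> 2 -L-> 2 -R-> 2 -L-> 2  → end 2, rejected
w2: Trace: 5 -R-> 3 -L-> 1 -R-> 0 -R-> 6 -L-> 0 -L-> 4 -R-> 1 -R-> 0 -L-> 4 -R-> 1 -R-> 0  → end 0, rejected
w3: Trace: 5 -L-> 5 -L-> 5 -L-> 5 -R-> 3 -R-> 3 -R-> 3 -R-> 3 -R-> 3 -R-> 3  → end 3, rejected

none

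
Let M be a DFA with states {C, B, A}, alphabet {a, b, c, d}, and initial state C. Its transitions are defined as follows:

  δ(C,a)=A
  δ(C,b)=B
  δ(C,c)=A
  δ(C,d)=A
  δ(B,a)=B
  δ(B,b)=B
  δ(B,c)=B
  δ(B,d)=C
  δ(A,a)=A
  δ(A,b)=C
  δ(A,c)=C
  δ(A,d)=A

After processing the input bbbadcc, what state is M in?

C

Trace: C -b-> B -b-> B -b-> B -a-> B -d-> C -c-> A -c-> C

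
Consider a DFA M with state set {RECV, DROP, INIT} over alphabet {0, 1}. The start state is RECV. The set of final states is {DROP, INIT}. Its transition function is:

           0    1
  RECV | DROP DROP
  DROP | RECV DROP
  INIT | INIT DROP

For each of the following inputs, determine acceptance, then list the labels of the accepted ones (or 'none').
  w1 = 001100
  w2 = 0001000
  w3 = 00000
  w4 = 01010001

w1, w3, w4

w1: RECV → DROP → RECV → DROP → DROP → RECV → DROP  → end DROP, accepted
w2: RECV → DROP → RECV → DROP → DROP → RECV → DROP → RECV  → end RECV, rejected
w3: RECV → DROP → RECV → DROP → RECV → DROP  → end DROP, accepted
w4: RECV → DROP → DROP → RECV → DROP → RECV → DROP → RECV → DROP  → end DROP, accepted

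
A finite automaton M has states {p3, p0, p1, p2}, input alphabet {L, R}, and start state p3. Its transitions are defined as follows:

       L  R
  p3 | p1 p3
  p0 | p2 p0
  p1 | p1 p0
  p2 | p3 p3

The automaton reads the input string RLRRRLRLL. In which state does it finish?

start at p3
read 'R': p3 → p3
read 'L': p3 → p1
read 'R': p1 → p0
read 'R': p0 → p0
read 'R': p0 → p0
read 'L': p0 → p2
read 'R': p2 → p3
read 'L': p3 → p1
read 'L': p1 → p1

p1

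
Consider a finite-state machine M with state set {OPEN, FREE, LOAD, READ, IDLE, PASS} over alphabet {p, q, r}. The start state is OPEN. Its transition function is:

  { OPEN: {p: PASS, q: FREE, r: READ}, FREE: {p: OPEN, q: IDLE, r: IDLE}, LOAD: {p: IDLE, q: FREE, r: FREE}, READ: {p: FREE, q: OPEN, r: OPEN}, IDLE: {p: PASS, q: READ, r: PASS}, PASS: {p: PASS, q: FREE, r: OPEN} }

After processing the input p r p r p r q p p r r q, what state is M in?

Trace: OPEN -p-> PASS -r-> OPEN -p-> PASS -r-> OPEN -p-> PASS -r-> OPEN -q-> FREE -p-> OPEN -p-> PASS -r-> OPEN -r-> READ -q-> OPEN

OPEN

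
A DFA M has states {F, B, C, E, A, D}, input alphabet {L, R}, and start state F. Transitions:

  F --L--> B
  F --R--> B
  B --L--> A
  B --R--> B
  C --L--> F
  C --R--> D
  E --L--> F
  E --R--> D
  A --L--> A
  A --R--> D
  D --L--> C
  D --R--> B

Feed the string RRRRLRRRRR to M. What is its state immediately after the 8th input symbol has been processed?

F → B → B → B → B → A → D → B → B
After 8 symbols: B.

B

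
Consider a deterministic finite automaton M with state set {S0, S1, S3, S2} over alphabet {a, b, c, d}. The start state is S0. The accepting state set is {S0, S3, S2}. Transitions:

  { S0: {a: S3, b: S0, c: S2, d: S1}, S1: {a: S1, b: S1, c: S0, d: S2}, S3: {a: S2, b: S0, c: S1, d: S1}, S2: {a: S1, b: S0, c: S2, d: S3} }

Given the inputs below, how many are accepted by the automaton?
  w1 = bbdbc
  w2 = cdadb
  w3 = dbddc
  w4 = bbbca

w1: Trace: S0 -b-> S0 -b-> S0 -d-> S1 -b-> S1 -c-> S0  → end S0, accepted
w2: Trace: S0 -c-> S2 -d-> S3 -a-> S2 -d-> S3 -b-> S0  → end S0, accepted
w3: Trace: S0 -d-> S1 -b-> S1 -d-> S2 -d-> S3 -c-> S1  → end S1, rejected
w4: Trace: S0 -b-> S0 -b-> S0 -b-> S0 -c-> S2 -a-> S1  → end S1, rejected

2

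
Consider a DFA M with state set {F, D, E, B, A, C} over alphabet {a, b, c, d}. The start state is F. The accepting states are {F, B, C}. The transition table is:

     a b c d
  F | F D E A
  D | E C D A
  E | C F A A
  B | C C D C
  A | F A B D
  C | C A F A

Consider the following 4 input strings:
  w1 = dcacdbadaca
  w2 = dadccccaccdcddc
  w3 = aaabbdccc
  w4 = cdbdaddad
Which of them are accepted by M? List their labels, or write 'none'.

w1

w1: Trace: F -d-> A -c-> B -a-> C -c-> F -d-> A -b-> A -a-> F -d-> A -a-> F -c-> E -a-> C  → end C, accepted
w2: Trace: F -d-> A -a-> F -d-> A -c-> B -c-> D -c-> D -c-> D -a-> E -c-> A -c-> B -d-> C -c-> F -d-> A -d-> D -c-> D  → end D, rejected
w3: Trace: F -a-> F -a-> F -a-> F -b-> D -b-> C -d-> A -c-> B -c-> D -c-> D  → end D, rejected
w4: Trace: F -c-> E -d-> A -b-> A -d-> D -a-> E -d-> A -d-> D -a-> E -d-> A  → end A, rejected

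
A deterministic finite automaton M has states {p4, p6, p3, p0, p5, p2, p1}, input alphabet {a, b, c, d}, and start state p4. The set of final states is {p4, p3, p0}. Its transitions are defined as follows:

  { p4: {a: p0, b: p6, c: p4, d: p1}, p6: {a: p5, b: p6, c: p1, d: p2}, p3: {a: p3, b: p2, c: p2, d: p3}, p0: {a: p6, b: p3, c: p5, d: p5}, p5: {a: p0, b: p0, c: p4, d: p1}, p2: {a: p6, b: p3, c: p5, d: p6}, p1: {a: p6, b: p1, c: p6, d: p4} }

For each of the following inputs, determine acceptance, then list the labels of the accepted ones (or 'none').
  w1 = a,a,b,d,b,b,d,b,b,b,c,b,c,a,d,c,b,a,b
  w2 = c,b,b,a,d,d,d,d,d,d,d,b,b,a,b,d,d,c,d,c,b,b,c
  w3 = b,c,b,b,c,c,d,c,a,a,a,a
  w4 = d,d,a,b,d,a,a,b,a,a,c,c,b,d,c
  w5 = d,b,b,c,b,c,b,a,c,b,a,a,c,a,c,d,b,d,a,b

w1: p4 → p0 → p6 → p6 → p2 → p3 → p2 → p6 → p6 → p6 → p6 → p1 → p1 → p6 → p5 → p1 → p6 → p6 → p5 → p0  → end p0, accepted
w2: p4 → p4 → p6 → p6 → p5 → p1 → p4 → p1 → p4 → p1 → p4 → p1 → p1 → p1 → p6 → p6 → p2 → p6 → p1 → p4 → p4 → p6 → p6 → p1  → end p1, rejected
w3: p4 → p6 → p1 → p1 → p1 → p6 → p1 → p4 → p4 → p0 → p6 → p5 → p0  → end p0, accepted
w4: p4 → p1 → p4 → p0 → p3 → p3 → p3 → p3 → p2 → p6 → p5 → p4 → p4 → p6 → p2 → p5  → end p5, rejected
w5: p4 → p1 → p1 → p1 → p6 → p6 → p1 → p1 → p6 → p1 → p1 → p6 → p5 → p4 → p0 → p5 → p1 → p1 → p4 → p0 → p3  → end p3, accepted

w1, w3, w5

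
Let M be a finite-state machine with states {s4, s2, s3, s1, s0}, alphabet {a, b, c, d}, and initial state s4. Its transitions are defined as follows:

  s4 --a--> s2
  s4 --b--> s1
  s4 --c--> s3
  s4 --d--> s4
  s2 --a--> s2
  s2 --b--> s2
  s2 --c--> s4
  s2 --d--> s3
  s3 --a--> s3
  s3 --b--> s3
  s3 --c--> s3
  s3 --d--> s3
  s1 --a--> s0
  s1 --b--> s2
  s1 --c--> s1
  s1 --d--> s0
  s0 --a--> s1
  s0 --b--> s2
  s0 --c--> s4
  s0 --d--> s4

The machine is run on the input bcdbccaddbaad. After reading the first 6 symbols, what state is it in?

start at s4
read 'b': s4 → s1
read 'c': s1 → s1
read 'd': s1 → s0
read 'b': s0 → s2
read 'c': s2 → s4
read 'c': s4 → s3
After 6 symbols: s3.

s3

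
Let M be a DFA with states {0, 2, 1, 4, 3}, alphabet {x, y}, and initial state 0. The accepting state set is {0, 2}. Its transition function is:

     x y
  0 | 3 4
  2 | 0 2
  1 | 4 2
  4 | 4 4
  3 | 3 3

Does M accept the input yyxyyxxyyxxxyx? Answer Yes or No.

No

Trace: 0 -y-> 4 -y-> 4 -x-> 4 -y-> 4 -y-> 4 -x-> 4 -x-> 4 -y-> 4 -y-> 4 -x-> 4 -x-> 4 -x-> 4 -y-> 4 -x-> 4
End state 4 is not accepting.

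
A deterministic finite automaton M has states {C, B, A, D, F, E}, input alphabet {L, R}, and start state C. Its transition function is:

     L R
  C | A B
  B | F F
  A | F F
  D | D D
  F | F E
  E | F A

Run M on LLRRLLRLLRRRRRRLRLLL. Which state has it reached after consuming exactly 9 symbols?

Trace: C -L-> A -L-> F -R-> E -R-> A -L-> F -L-> F -R-> E -L-> F -L-> F
After 9 symbols: F.

F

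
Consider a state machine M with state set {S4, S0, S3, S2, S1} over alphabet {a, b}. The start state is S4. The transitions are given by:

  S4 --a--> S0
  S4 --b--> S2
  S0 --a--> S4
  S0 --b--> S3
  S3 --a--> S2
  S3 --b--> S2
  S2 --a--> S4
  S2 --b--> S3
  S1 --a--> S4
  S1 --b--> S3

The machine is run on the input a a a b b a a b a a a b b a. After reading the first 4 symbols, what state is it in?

S3

Trace: S4 -a-> S0 -a-> S4 -a-> S0 -b-> S3
After 4 symbols: S3.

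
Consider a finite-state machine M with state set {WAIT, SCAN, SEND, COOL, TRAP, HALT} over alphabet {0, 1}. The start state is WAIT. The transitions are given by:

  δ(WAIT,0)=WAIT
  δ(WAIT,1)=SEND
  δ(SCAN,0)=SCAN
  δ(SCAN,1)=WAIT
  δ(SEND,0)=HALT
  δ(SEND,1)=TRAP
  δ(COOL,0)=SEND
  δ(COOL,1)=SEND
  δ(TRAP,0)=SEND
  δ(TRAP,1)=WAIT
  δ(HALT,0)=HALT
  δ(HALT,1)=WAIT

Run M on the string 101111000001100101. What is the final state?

start at WAIT
read '1': WAIT → SEND
read '0': SEND → HALT
read '1': HALT → WAIT
read '1': WAIT → SEND
read '1': SEND → TRAP
read '1': TRAP → WAIT
read '0': WAIT → WAIT
read '0': WAIT → WAIT
read '0': WAIT → WAIT
read '0': WAIT → WAIT
read '0': WAIT → WAIT
read '1': WAIT → SEND
read '1': SEND → TRAP
read '0': TRAP → SEND
read '0': SEND → HALT
read '1': HALT → WAIT
read '0': WAIT → WAIT
read '1': WAIT → SEND

SEND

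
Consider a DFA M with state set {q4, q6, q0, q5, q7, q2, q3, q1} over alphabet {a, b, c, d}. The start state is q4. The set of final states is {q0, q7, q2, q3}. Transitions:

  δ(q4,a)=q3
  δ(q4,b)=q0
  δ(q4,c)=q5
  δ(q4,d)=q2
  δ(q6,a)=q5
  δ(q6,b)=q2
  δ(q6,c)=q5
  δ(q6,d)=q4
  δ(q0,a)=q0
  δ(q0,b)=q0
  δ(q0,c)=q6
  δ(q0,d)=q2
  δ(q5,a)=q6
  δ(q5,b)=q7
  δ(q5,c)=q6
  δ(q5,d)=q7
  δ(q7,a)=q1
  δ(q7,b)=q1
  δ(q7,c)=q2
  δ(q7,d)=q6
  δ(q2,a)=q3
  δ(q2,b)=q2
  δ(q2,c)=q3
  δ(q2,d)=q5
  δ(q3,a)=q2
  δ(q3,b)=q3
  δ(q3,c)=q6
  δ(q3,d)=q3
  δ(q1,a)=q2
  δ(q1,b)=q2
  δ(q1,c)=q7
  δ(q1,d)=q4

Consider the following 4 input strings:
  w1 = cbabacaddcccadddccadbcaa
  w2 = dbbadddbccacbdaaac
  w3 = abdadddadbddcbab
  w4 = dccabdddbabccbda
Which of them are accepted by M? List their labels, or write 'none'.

w1: q4 → q5 → q7 → q1 → q2 → q3 → q6 → q5 → q7 → q6 → q5 → q6 → q5 → q6 → q4 → q2 → q5 → q6 → q5 → q6 → q4 → q0 → q6 → q5 → q6  → end q6, rejected
w2: q4 → q2 → q2 → q2 → q3 → q3 → q3 → q3 → q3 → q6 → q5 → q6 → q5 → q7 → q6 → q5 → q6 → q5 → q6  → end q6, rejected
w3: q4 → q3 → q3 → q3 → q2 → q5 → q7 → q6 → q5 → q7 → q1 → q4 → q2 → q3 → q3 → q2 → q2  → end q2, accepted
w4: q4 → q2 → q3 → q6 → q5 → q7 → q6 → q4 → q2 → q2 → q3 → q3 → q6 → q5 → q7 → q6 → q5  → end q5, rejected

w3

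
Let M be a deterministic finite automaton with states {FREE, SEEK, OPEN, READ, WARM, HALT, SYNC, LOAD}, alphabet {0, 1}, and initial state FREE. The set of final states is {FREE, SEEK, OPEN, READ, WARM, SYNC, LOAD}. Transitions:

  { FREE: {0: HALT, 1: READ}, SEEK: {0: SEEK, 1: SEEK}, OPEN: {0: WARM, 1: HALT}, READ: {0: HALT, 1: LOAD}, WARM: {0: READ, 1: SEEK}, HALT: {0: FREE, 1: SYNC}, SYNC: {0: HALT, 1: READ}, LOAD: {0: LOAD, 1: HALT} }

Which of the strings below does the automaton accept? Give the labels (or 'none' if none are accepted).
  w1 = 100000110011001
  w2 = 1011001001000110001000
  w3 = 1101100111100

w3

w1: Trace: FREE -1-> READ -0-> HALT -0-> FREE -0-> HALT -0-> FREE -0-> HALT -1-> SYNC -1-> READ -0-> HALT -0-> FREE -1-> READ -1-> LOAD -0-> LOAD -0-> LOAD -1-> HALT  → end HALT, rejected
w2: Trace: FREE -1-> READ -0-> HALT -1-> SYNC -1-> READ -0-> HALT -0-> FREE -1-> READ -0-> HALT -0-> FREE -1-> READ -0-> HALT -0-> FREE -0-> HALT -1-> SYNC -1-> READ -0-> HALT -0-> FREE -0-> HALT -1-> SYNC -0-> HALT -0-> FREE -0-> HALT  → end HALT, rejected
w3: Trace: FREE -1-> READ -1-> LOAD -0-> LOAD -1-> HALT -1-> SYNC -0-> HALT -0-> FREE -1-> READ -1-> LOAD -1-> HALT -1-> SYNC -0-> HALT -0-> FREE  → end FREE, accepted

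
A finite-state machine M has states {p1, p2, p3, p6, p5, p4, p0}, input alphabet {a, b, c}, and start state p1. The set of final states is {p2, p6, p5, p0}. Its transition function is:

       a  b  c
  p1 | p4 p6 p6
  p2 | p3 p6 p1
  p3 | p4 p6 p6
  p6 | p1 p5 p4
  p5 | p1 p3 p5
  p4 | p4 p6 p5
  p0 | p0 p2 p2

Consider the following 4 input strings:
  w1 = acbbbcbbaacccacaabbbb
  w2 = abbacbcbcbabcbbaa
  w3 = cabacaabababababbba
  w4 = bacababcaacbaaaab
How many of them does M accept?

2

w1: p1 → p4 → p5 → p3 → p6 → p5 → p5 → p3 → p6 → p1 → p4 → p5 → p5 → p5 → p1 → p6 → p1 → p4 → p6 → p5 → p3 → p6  → end p6, accepted
w2: p1 → p4 → p6 → p5 → p1 → p6 → p5 → p5 → p3 → p6 → p5 → p1 → p6 → p4 → p6 → p5 → p1 → p4  → end p4, rejected
w3: p1 → p6 → p1 → p6 → p1 → p6 → p1 → p4 → p6 → p1 → p6 → p1 → p6 → p1 → p6 → p1 → p6 → p5 → p3 → p4  → end p4, rejected
w4: p1 → p6 → p1 → p6 → p1 → p6 → p1 → p6 → p4 → p4 → p4 → p5 → p3 → p4 → p4 → p4 → p4 → p6  → end p6, accepted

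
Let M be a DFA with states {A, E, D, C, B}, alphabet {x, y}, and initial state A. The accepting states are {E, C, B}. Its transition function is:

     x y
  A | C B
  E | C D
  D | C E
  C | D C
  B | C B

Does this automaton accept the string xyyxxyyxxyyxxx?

Trace: A -x-> C -y-> C -y-> C -x-> D -x-> C -y-> C -y-> C -x-> D -x-> C -y-> C -y-> C -x-> D -x-> C -x-> D
End state D is not accepting.

No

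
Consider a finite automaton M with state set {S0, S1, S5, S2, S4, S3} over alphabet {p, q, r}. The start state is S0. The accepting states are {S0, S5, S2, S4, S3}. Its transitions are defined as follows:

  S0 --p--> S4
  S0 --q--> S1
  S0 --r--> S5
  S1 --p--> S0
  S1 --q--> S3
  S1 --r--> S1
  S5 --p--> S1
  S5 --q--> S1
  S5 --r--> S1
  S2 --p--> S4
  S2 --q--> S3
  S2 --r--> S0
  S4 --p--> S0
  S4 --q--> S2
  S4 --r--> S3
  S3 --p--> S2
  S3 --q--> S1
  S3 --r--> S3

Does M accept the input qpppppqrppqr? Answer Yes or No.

start at S0
read 'q': S0 → S1
read 'p': S1 → S0
read 'p': S0 → S4
read 'p': S4 → S0
read 'p': S0 → S4
read 'p': S4 → S0
read 'q': S0 → S1
read 'r': S1 → S1
read 'p': S1 → S0
read 'p': S0 → S4
read 'q': S4 → S2
read 'r': S2 → S0
End state S0 is accepting.

Yes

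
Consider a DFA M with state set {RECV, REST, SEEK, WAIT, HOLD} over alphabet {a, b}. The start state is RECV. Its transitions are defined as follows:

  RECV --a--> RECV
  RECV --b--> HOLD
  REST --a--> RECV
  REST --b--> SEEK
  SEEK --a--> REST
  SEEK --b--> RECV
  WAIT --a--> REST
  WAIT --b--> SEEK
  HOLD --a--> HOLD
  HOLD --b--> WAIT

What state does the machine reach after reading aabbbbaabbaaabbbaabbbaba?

RECV → RECV → RECV → HOLD → WAIT → SEEK → RECV → RECV → RECV → HOLD → WAIT → REST → RECV → RECV → HOLD → WAIT → SEEK → REST → RECV → HOLD → WAIT → SEEK → REST → SEEK → REST

REST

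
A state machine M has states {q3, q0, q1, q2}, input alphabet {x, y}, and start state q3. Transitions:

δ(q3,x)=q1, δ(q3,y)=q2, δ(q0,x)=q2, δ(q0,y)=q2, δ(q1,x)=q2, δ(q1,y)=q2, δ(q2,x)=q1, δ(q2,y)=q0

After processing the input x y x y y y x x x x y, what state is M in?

q0

q3 → q1 → q2 → q1 → q2 → q0 → q2 → q1 → q2 → q1 → q2 → q0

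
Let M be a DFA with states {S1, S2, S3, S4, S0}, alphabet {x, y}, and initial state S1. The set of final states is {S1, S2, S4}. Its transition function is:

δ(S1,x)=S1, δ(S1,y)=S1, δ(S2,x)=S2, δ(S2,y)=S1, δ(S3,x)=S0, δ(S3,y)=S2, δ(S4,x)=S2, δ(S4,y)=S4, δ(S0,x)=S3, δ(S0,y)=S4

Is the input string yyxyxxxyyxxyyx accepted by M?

Trace: S1 -y-> S1 -y-> S1 -x-> S1 -y-> S1 -x-> S1 -x-> S1 -x-> S1 -y-> S1 -y-> S1 -x-> S1 -x-> S1 -y-> S1 -y-> S1 -x-> S1
End state S1 is accepting.

Yes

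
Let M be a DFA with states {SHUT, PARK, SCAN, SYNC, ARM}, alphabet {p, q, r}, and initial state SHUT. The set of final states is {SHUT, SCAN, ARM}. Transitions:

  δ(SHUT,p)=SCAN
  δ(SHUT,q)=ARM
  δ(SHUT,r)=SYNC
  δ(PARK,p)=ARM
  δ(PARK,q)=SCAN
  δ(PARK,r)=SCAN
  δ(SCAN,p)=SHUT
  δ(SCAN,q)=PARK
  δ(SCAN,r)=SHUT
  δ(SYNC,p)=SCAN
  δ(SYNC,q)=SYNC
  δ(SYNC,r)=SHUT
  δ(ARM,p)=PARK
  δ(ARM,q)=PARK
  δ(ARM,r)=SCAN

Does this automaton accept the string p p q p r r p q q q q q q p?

Yes

Trace: SHUT -p-> SCAN -p-> SHUT -q-> ARM -p-> PARK -r-> SCAN -r-> SHUT -p-> SCAN -q-> PARK -q-> SCAN -q-> PARK -q-> SCAN -q-> PARK -q-> SCAN -p-> SHUT
End state SHUT is accepting.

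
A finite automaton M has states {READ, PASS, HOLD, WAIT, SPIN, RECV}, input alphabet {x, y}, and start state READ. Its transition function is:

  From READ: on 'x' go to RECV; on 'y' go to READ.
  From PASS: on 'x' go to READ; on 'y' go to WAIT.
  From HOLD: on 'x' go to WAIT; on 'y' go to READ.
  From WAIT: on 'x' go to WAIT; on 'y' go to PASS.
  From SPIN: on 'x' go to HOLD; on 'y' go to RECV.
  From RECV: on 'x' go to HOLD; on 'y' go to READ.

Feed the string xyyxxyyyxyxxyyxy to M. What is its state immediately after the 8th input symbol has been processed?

start at READ
read 'x': READ → RECV
read 'y': RECV → READ
read 'y': READ → READ
read 'x': READ → RECV
read 'x': RECV → HOLD
read 'y': HOLD → READ
read 'y': READ → READ
read 'y': READ → READ
After 8 symbols: READ.

READ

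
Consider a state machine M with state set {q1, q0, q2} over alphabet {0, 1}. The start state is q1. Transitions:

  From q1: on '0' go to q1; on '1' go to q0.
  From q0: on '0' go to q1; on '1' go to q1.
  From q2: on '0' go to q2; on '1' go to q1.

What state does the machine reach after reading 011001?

q1 → q1 → q0 → q1 → q1 → q1 → q0

q0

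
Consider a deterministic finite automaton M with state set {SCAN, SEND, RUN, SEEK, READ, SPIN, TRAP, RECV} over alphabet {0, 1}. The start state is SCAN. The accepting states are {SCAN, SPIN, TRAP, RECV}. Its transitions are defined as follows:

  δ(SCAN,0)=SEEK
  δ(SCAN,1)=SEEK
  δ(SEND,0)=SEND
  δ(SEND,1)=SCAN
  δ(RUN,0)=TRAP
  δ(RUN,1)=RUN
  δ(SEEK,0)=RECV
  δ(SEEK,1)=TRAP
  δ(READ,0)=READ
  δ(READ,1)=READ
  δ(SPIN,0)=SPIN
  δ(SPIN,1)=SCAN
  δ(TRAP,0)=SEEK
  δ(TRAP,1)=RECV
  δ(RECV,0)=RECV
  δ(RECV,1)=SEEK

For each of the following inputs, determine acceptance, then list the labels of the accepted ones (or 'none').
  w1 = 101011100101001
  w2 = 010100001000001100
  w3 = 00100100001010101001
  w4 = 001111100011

w2, w4

w1: SCAN → SEEK → RECV → SEEK → RECV → SEEK → TRAP → RECV → RECV → RECV → SEEK → RECV → SEEK → RECV → RECV → SEEK  → end SEEK, rejected
w2: SCAN → SEEK → TRAP → SEEK → TRAP → SEEK → RECV → RECV → RECV → SEEK → RECV → RECV → RECV → RECV → RECV → SEEK → TRAP → SEEK → RECV  → end RECV, accepted
w3: SCAN → SEEK → RECV → SEEK → RECV → RECV → SEEK → RECV → RECV → RECV → RECV → SEEK → RECV → SEEK → RECV → SEEK → RECV → SEEK → RECV → RECV → SEEK  → end SEEK, rejected
w4: SCAN → SEEK → RECV → SEEK → TRAP → RECV → SEEK → TRAP → SEEK → RECV → RECV → SEEK → TRAP  → end TRAP, accepted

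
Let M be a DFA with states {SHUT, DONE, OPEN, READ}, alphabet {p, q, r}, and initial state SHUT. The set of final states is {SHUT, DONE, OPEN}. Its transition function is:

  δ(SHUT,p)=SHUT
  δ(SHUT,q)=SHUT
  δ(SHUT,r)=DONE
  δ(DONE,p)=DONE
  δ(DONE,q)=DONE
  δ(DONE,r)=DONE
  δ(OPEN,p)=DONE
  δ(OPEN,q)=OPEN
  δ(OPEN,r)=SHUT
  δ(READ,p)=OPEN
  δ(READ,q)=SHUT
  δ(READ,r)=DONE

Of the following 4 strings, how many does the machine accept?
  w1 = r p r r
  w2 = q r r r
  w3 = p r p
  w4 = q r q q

4

w1: SHUT → DONE → DONE → DONE → DONE  → end DONE, accepted
w2: SHUT → SHUT → DONE → DONE → DONE  → end DONE, accepted
w3: SHUT → SHUT → DONE → DONE  → end DONE, accepted
w4: SHUT → SHUT → DONE → DONE → DONE  → end DONE, accepted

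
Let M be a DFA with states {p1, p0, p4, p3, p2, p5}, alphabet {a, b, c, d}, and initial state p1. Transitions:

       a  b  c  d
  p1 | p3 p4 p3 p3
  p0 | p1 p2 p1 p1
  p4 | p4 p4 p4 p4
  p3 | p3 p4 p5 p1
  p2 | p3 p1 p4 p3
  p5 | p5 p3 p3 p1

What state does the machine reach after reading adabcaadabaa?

p1 → p3 → p1 → p3 → p4 → p4 → p4 → p4 → p4 → p4 → p4 → p4 → p4

p4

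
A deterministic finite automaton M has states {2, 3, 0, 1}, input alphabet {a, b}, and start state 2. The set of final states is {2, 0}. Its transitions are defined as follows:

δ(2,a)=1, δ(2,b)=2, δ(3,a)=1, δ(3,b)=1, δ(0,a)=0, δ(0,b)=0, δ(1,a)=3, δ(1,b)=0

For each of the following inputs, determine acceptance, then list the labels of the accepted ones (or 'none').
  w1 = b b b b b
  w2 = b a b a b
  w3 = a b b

w1, w2, w3

w1: Trace: 2 -b-> 2 -b-> 2 -b-> 2 -b-> 2 -b-> 2  → end 2, accepted
w2: Trace: 2 -b-> 2 -a-> 1 -b-> 0 -a-> 0 -b-> 0  → end 0, accepted
w3: Trace: 2 -a-> 1 -b-> 0 -b-> 0  → end 0, accepted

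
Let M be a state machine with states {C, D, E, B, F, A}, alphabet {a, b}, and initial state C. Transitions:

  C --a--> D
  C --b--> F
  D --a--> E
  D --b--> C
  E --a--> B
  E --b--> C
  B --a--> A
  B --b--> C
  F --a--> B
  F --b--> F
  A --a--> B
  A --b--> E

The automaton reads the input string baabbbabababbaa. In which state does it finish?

A

C → F → B → A → E → C → F → B → C → D → C → D → C → F → B → A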